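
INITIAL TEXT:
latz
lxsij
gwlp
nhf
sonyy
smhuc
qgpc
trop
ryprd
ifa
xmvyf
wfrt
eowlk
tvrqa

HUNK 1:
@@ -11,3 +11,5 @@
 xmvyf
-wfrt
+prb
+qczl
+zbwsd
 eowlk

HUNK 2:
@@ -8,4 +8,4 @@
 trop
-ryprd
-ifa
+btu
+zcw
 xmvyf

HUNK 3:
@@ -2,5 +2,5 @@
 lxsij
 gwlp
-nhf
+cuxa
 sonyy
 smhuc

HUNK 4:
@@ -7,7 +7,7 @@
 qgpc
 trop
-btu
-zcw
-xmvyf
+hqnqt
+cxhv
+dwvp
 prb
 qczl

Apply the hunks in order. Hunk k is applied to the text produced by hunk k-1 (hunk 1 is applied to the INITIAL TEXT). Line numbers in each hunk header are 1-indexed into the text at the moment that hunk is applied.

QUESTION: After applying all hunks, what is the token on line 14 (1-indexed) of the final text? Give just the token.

Answer: zbwsd

Derivation:
Hunk 1: at line 11 remove [wfrt] add [prb,qczl,zbwsd] -> 16 lines: latz lxsij gwlp nhf sonyy smhuc qgpc trop ryprd ifa xmvyf prb qczl zbwsd eowlk tvrqa
Hunk 2: at line 8 remove [ryprd,ifa] add [btu,zcw] -> 16 lines: latz lxsij gwlp nhf sonyy smhuc qgpc trop btu zcw xmvyf prb qczl zbwsd eowlk tvrqa
Hunk 3: at line 2 remove [nhf] add [cuxa] -> 16 lines: latz lxsij gwlp cuxa sonyy smhuc qgpc trop btu zcw xmvyf prb qczl zbwsd eowlk tvrqa
Hunk 4: at line 7 remove [btu,zcw,xmvyf] add [hqnqt,cxhv,dwvp] -> 16 lines: latz lxsij gwlp cuxa sonyy smhuc qgpc trop hqnqt cxhv dwvp prb qczl zbwsd eowlk tvrqa
Final line 14: zbwsd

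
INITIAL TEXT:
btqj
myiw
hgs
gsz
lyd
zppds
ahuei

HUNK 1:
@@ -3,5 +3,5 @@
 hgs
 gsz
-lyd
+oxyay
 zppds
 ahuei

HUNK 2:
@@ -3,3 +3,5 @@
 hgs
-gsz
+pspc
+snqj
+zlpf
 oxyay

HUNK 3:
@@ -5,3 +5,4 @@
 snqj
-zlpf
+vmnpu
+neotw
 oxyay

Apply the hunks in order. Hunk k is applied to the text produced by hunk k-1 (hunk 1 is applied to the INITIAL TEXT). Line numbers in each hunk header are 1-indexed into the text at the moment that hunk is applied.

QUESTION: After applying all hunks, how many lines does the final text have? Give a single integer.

Answer: 10

Derivation:
Hunk 1: at line 3 remove [lyd] add [oxyay] -> 7 lines: btqj myiw hgs gsz oxyay zppds ahuei
Hunk 2: at line 3 remove [gsz] add [pspc,snqj,zlpf] -> 9 lines: btqj myiw hgs pspc snqj zlpf oxyay zppds ahuei
Hunk 3: at line 5 remove [zlpf] add [vmnpu,neotw] -> 10 lines: btqj myiw hgs pspc snqj vmnpu neotw oxyay zppds ahuei
Final line count: 10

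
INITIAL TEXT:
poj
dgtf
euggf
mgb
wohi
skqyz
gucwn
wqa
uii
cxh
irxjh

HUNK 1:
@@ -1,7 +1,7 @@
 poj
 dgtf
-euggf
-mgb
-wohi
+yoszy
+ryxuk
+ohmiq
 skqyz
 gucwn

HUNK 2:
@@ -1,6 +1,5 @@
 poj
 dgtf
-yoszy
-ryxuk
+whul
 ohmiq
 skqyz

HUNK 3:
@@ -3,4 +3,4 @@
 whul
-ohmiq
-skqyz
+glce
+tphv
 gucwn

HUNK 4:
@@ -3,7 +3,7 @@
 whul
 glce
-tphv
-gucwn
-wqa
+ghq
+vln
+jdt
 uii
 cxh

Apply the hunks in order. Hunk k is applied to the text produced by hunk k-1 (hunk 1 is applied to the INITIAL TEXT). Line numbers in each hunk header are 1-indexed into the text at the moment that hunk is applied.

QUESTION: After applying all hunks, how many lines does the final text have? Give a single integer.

Hunk 1: at line 1 remove [euggf,mgb,wohi] add [yoszy,ryxuk,ohmiq] -> 11 lines: poj dgtf yoszy ryxuk ohmiq skqyz gucwn wqa uii cxh irxjh
Hunk 2: at line 1 remove [yoszy,ryxuk] add [whul] -> 10 lines: poj dgtf whul ohmiq skqyz gucwn wqa uii cxh irxjh
Hunk 3: at line 3 remove [ohmiq,skqyz] add [glce,tphv] -> 10 lines: poj dgtf whul glce tphv gucwn wqa uii cxh irxjh
Hunk 4: at line 3 remove [tphv,gucwn,wqa] add [ghq,vln,jdt] -> 10 lines: poj dgtf whul glce ghq vln jdt uii cxh irxjh
Final line count: 10

Answer: 10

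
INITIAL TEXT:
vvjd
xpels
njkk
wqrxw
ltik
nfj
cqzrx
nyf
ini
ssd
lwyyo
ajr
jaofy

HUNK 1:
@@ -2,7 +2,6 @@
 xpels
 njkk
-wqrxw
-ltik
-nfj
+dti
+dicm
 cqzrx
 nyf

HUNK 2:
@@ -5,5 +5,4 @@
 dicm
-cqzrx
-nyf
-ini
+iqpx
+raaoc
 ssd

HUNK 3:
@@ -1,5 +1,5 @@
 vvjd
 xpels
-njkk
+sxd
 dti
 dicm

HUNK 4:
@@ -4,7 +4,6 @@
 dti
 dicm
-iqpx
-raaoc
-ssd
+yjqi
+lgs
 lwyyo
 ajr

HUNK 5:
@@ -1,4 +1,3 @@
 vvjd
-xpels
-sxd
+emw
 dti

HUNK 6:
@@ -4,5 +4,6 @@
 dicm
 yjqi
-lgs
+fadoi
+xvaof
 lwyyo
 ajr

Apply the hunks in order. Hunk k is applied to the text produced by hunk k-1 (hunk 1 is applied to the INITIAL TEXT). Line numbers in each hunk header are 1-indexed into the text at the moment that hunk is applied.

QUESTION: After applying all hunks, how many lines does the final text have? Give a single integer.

Hunk 1: at line 2 remove [wqrxw,ltik,nfj] add [dti,dicm] -> 12 lines: vvjd xpels njkk dti dicm cqzrx nyf ini ssd lwyyo ajr jaofy
Hunk 2: at line 5 remove [cqzrx,nyf,ini] add [iqpx,raaoc] -> 11 lines: vvjd xpels njkk dti dicm iqpx raaoc ssd lwyyo ajr jaofy
Hunk 3: at line 1 remove [njkk] add [sxd] -> 11 lines: vvjd xpels sxd dti dicm iqpx raaoc ssd lwyyo ajr jaofy
Hunk 4: at line 4 remove [iqpx,raaoc,ssd] add [yjqi,lgs] -> 10 lines: vvjd xpels sxd dti dicm yjqi lgs lwyyo ajr jaofy
Hunk 5: at line 1 remove [xpels,sxd] add [emw] -> 9 lines: vvjd emw dti dicm yjqi lgs lwyyo ajr jaofy
Hunk 6: at line 4 remove [lgs] add [fadoi,xvaof] -> 10 lines: vvjd emw dti dicm yjqi fadoi xvaof lwyyo ajr jaofy
Final line count: 10

Answer: 10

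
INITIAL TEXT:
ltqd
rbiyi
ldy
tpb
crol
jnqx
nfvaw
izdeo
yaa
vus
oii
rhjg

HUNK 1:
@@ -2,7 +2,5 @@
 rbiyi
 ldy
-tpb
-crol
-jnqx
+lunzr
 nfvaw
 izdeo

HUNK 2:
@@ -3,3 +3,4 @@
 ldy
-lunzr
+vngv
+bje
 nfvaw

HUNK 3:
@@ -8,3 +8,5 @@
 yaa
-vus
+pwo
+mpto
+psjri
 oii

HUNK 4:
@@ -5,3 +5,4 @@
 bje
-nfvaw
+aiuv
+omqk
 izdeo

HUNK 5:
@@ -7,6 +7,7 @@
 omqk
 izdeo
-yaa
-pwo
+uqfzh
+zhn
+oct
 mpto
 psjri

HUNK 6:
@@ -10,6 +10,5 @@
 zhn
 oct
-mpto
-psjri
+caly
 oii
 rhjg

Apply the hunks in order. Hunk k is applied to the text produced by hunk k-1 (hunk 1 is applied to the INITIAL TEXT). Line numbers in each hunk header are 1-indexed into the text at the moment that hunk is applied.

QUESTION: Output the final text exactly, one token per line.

Answer: ltqd
rbiyi
ldy
vngv
bje
aiuv
omqk
izdeo
uqfzh
zhn
oct
caly
oii
rhjg

Derivation:
Hunk 1: at line 2 remove [tpb,crol,jnqx] add [lunzr] -> 10 lines: ltqd rbiyi ldy lunzr nfvaw izdeo yaa vus oii rhjg
Hunk 2: at line 3 remove [lunzr] add [vngv,bje] -> 11 lines: ltqd rbiyi ldy vngv bje nfvaw izdeo yaa vus oii rhjg
Hunk 3: at line 8 remove [vus] add [pwo,mpto,psjri] -> 13 lines: ltqd rbiyi ldy vngv bje nfvaw izdeo yaa pwo mpto psjri oii rhjg
Hunk 4: at line 5 remove [nfvaw] add [aiuv,omqk] -> 14 lines: ltqd rbiyi ldy vngv bje aiuv omqk izdeo yaa pwo mpto psjri oii rhjg
Hunk 5: at line 7 remove [yaa,pwo] add [uqfzh,zhn,oct] -> 15 lines: ltqd rbiyi ldy vngv bje aiuv omqk izdeo uqfzh zhn oct mpto psjri oii rhjg
Hunk 6: at line 10 remove [mpto,psjri] add [caly] -> 14 lines: ltqd rbiyi ldy vngv bje aiuv omqk izdeo uqfzh zhn oct caly oii rhjg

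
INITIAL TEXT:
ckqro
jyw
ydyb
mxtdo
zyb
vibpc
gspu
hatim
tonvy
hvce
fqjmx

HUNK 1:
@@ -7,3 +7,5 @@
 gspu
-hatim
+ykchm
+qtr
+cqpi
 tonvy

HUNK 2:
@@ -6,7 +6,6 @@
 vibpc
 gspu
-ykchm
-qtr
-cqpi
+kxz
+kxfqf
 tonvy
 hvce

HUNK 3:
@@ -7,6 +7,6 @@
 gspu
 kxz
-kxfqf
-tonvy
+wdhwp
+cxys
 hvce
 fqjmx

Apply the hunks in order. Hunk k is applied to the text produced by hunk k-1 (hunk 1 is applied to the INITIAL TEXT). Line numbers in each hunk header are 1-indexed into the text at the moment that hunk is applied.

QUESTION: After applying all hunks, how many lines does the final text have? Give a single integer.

Answer: 12

Derivation:
Hunk 1: at line 7 remove [hatim] add [ykchm,qtr,cqpi] -> 13 lines: ckqro jyw ydyb mxtdo zyb vibpc gspu ykchm qtr cqpi tonvy hvce fqjmx
Hunk 2: at line 6 remove [ykchm,qtr,cqpi] add [kxz,kxfqf] -> 12 lines: ckqro jyw ydyb mxtdo zyb vibpc gspu kxz kxfqf tonvy hvce fqjmx
Hunk 3: at line 7 remove [kxfqf,tonvy] add [wdhwp,cxys] -> 12 lines: ckqro jyw ydyb mxtdo zyb vibpc gspu kxz wdhwp cxys hvce fqjmx
Final line count: 12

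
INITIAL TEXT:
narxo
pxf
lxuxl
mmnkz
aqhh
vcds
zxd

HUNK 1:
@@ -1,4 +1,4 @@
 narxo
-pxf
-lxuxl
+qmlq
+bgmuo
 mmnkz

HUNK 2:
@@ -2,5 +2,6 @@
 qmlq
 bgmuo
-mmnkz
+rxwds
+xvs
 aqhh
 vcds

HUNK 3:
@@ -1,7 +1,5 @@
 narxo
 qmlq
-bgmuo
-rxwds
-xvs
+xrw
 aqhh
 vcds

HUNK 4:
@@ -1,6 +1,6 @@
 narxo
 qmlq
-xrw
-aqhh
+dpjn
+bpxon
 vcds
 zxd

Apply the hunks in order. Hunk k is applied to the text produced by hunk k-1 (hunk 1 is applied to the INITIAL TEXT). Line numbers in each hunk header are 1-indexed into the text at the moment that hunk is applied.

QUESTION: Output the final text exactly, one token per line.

Hunk 1: at line 1 remove [pxf,lxuxl] add [qmlq,bgmuo] -> 7 lines: narxo qmlq bgmuo mmnkz aqhh vcds zxd
Hunk 2: at line 2 remove [mmnkz] add [rxwds,xvs] -> 8 lines: narxo qmlq bgmuo rxwds xvs aqhh vcds zxd
Hunk 3: at line 1 remove [bgmuo,rxwds,xvs] add [xrw] -> 6 lines: narxo qmlq xrw aqhh vcds zxd
Hunk 4: at line 1 remove [xrw,aqhh] add [dpjn,bpxon] -> 6 lines: narxo qmlq dpjn bpxon vcds zxd

Answer: narxo
qmlq
dpjn
bpxon
vcds
zxd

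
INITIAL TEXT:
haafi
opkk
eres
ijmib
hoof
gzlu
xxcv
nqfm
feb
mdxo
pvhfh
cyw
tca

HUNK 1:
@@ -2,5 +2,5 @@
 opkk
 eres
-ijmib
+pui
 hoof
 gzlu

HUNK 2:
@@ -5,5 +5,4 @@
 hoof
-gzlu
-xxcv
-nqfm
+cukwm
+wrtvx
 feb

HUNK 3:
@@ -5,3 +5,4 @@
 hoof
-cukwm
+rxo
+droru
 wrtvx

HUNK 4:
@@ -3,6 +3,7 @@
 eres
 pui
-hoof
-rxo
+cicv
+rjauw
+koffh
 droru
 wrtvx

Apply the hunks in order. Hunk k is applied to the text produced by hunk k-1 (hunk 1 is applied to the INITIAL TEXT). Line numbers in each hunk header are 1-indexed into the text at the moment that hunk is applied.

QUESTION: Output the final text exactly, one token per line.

Hunk 1: at line 2 remove [ijmib] add [pui] -> 13 lines: haafi opkk eres pui hoof gzlu xxcv nqfm feb mdxo pvhfh cyw tca
Hunk 2: at line 5 remove [gzlu,xxcv,nqfm] add [cukwm,wrtvx] -> 12 lines: haafi opkk eres pui hoof cukwm wrtvx feb mdxo pvhfh cyw tca
Hunk 3: at line 5 remove [cukwm] add [rxo,droru] -> 13 lines: haafi opkk eres pui hoof rxo droru wrtvx feb mdxo pvhfh cyw tca
Hunk 4: at line 3 remove [hoof,rxo] add [cicv,rjauw,koffh] -> 14 lines: haafi opkk eres pui cicv rjauw koffh droru wrtvx feb mdxo pvhfh cyw tca

Answer: haafi
opkk
eres
pui
cicv
rjauw
koffh
droru
wrtvx
feb
mdxo
pvhfh
cyw
tca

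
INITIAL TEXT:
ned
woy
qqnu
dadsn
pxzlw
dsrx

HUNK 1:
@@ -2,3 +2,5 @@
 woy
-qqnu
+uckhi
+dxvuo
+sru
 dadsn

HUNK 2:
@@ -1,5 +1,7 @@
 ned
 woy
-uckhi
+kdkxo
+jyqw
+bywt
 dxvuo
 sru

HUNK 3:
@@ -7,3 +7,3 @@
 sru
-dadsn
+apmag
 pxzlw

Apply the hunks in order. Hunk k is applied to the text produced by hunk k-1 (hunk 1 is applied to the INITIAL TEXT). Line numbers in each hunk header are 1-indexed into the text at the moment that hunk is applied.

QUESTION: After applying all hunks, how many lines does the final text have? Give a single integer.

Hunk 1: at line 2 remove [qqnu] add [uckhi,dxvuo,sru] -> 8 lines: ned woy uckhi dxvuo sru dadsn pxzlw dsrx
Hunk 2: at line 1 remove [uckhi] add [kdkxo,jyqw,bywt] -> 10 lines: ned woy kdkxo jyqw bywt dxvuo sru dadsn pxzlw dsrx
Hunk 3: at line 7 remove [dadsn] add [apmag] -> 10 lines: ned woy kdkxo jyqw bywt dxvuo sru apmag pxzlw dsrx
Final line count: 10

Answer: 10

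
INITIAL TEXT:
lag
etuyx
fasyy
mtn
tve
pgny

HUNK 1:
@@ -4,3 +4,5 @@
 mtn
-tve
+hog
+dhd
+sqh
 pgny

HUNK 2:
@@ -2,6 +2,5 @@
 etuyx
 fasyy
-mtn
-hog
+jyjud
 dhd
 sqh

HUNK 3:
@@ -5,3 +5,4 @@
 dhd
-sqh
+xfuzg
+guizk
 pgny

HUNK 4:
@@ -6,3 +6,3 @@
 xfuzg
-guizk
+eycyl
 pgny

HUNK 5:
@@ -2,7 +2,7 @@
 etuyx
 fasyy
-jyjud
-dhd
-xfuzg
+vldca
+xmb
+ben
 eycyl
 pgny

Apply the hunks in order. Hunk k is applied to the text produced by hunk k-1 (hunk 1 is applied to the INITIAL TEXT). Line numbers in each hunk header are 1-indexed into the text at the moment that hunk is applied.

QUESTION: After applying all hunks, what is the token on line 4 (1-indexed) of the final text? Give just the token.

Answer: vldca

Derivation:
Hunk 1: at line 4 remove [tve] add [hog,dhd,sqh] -> 8 lines: lag etuyx fasyy mtn hog dhd sqh pgny
Hunk 2: at line 2 remove [mtn,hog] add [jyjud] -> 7 lines: lag etuyx fasyy jyjud dhd sqh pgny
Hunk 3: at line 5 remove [sqh] add [xfuzg,guizk] -> 8 lines: lag etuyx fasyy jyjud dhd xfuzg guizk pgny
Hunk 4: at line 6 remove [guizk] add [eycyl] -> 8 lines: lag etuyx fasyy jyjud dhd xfuzg eycyl pgny
Hunk 5: at line 2 remove [jyjud,dhd,xfuzg] add [vldca,xmb,ben] -> 8 lines: lag etuyx fasyy vldca xmb ben eycyl pgny
Final line 4: vldca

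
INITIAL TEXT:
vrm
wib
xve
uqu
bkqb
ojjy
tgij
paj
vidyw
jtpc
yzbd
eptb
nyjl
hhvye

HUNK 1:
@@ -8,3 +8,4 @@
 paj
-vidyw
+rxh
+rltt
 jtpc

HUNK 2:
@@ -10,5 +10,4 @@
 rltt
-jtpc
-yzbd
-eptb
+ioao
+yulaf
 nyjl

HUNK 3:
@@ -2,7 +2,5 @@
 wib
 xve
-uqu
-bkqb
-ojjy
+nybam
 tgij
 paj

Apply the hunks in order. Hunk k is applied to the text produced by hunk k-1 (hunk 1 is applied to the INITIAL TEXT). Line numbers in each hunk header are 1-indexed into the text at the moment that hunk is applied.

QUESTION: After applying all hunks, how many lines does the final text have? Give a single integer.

Answer: 12

Derivation:
Hunk 1: at line 8 remove [vidyw] add [rxh,rltt] -> 15 lines: vrm wib xve uqu bkqb ojjy tgij paj rxh rltt jtpc yzbd eptb nyjl hhvye
Hunk 2: at line 10 remove [jtpc,yzbd,eptb] add [ioao,yulaf] -> 14 lines: vrm wib xve uqu bkqb ojjy tgij paj rxh rltt ioao yulaf nyjl hhvye
Hunk 3: at line 2 remove [uqu,bkqb,ojjy] add [nybam] -> 12 lines: vrm wib xve nybam tgij paj rxh rltt ioao yulaf nyjl hhvye
Final line count: 12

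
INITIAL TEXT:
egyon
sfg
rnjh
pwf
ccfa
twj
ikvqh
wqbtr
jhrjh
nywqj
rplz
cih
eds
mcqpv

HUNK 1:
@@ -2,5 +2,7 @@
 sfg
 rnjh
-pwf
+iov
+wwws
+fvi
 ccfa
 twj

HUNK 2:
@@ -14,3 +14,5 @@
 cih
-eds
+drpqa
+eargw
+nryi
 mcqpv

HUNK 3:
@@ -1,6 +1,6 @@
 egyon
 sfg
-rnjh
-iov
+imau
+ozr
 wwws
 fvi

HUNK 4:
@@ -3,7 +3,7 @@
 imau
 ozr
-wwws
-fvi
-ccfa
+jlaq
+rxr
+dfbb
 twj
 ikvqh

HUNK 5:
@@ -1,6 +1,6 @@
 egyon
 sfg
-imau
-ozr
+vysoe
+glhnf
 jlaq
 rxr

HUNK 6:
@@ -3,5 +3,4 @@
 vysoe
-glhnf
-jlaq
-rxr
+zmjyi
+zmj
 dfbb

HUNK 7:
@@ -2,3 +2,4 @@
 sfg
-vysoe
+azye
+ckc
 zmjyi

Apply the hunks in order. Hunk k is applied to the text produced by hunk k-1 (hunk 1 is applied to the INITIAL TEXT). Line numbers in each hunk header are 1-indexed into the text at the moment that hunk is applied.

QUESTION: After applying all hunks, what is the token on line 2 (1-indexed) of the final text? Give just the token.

Answer: sfg

Derivation:
Hunk 1: at line 2 remove [pwf] add [iov,wwws,fvi] -> 16 lines: egyon sfg rnjh iov wwws fvi ccfa twj ikvqh wqbtr jhrjh nywqj rplz cih eds mcqpv
Hunk 2: at line 14 remove [eds] add [drpqa,eargw,nryi] -> 18 lines: egyon sfg rnjh iov wwws fvi ccfa twj ikvqh wqbtr jhrjh nywqj rplz cih drpqa eargw nryi mcqpv
Hunk 3: at line 1 remove [rnjh,iov] add [imau,ozr] -> 18 lines: egyon sfg imau ozr wwws fvi ccfa twj ikvqh wqbtr jhrjh nywqj rplz cih drpqa eargw nryi mcqpv
Hunk 4: at line 3 remove [wwws,fvi,ccfa] add [jlaq,rxr,dfbb] -> 18 lines: egyon sfg imau ozr jlaq rxr dfbb twj ikvqh wqbtr jhrjh nywqj rplz cih drpqa eargw nryi mcqpv
Hunk 5: at line 1 remove [imau,ozr] add [vysoe,glhnf] -> 18 lines: egyon sfg vysoe glhnf jlaq rxr dfbb twj ikvqh wqbtr jhrjh nywqj rplz cih drpqa eargw nryi mcqpv
Hunk 6: at line 3 remove [glhnf,jlaq,rxr] add [zmjyi,zmj] -> 17 lines: egyon sfg vysoe zmjyi zmj dfbb twj ikvqh wqbtr jhrjh nywqj rplz cih drpqa eargw nryi mcqpv
Hunk 7: at line 2 remove [vysoe] add [azye,ckc] -> 18 lines: egyon sfg azye ckc zmjyi zmj dfbb twj ikvqh wqbtr jhrjh nywqj rplz cih drpqa eargw nryi mcqpv
Final line 2: sfg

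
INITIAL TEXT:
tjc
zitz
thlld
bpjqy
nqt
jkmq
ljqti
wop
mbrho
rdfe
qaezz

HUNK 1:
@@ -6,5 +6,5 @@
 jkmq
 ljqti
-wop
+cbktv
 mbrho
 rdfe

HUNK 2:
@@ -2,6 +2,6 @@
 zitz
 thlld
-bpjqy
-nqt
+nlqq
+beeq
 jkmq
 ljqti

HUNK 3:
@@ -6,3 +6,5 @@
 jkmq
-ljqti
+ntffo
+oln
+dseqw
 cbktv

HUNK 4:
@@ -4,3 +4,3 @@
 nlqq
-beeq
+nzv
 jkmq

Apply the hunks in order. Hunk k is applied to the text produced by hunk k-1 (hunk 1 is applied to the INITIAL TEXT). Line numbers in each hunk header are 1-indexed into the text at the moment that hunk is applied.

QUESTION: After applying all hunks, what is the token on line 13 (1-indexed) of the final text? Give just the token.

Answer: qaezz

Derivation:
Hunk 1: at line 6 remove [wop] add [cbktv] -> 11 lines: tjc zitz thlld bpjqy nqt jkmq ljqti cbktv mbrho rdfe qaezz
Hunk 2: at line 2 remove [bpjqy,nqt] add [nlqq,beeq] -> 11 lines: tjc zitz thlld nlqq beeq jkmq ljqti cbktv mbrho rdfe qaezz
Hunk 3: at line 6 remove [ljqti] add [ntffo,oln,dseqw] -> 13 lines: tjc zitz thlld nlqq beeq jkmq ntffo oln dseqw cbktv mbrho rdfe qaezz
Hunk 4: at line 4 remove [beeq] add [nzv] -> 13 lines: tjc zitz thlld nlqq nzv jkmq ntffo oln dseqw cbktv mbrho rdfe qaezz
Final line 13: qaezz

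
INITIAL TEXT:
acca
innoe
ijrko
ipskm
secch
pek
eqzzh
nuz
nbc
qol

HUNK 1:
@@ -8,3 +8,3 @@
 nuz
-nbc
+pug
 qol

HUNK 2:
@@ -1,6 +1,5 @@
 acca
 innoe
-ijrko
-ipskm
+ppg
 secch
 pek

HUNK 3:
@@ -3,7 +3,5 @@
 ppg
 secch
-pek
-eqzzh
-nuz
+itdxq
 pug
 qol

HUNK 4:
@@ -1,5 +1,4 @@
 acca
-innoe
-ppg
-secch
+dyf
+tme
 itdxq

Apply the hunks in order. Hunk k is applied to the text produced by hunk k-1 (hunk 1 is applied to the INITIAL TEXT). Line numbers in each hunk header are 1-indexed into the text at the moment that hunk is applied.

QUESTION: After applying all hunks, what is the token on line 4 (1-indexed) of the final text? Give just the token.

Hunk 1: at line 8 remove [nbc] add [pug] -> 10 lines: acca innoe ijrko ipskm secch pek eqzzh nuz pug qol
Hunk 2: at line 1 remove [ijrko,ipskm] add [ppg] -> 9 lines: acca innoe ppg secch pek eqzzh nuz pug qol
Hunk 3: at line 3 remove [pek,eqzzh,nuz] add [itdxq] -> 7 lines: acca innoe ppg secch itdxq pug qol
Hunk 4: at line 1 remove [innoe,ppg,secch] add [dyf,tme] -> 6 lines: acca dyf tme itdxq pug qol
Final line 4: itdxq

Answer: itdxq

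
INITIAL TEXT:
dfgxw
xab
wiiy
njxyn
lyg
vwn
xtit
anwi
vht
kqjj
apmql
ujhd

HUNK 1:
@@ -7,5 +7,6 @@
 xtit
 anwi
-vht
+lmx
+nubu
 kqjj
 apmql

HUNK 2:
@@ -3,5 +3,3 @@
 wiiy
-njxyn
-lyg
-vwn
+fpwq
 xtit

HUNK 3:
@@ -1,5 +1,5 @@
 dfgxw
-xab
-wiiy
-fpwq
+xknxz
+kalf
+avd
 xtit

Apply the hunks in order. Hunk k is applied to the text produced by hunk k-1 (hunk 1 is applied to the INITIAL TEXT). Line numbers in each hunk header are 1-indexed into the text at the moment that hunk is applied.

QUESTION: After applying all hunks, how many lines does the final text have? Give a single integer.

Answer: 11

Derivation:
Hunk 1: at line 7 remove [vht] add [lmx,nubu] -> 13 lines: dfgxw xab wiiy njxyn lyg vwn xtit anwi lmx nubu kqjj apmql ujhd
Hunk 2: at line 3 remove [njxyn,lyg,vwn] add [fpwq] -> 11 lines: dfgxw xab wiiy fpwq xtit anwi lmx nubu kqjj apmql ujhd
Hunk 3: at line 1 remove [xab,wiiy,fpwq] add [xknxz,kalf,avd] -> 11 lines: dfgxw xknxz kalf avd xtit anwi lmx nubu kqjj apmql ujhd
Final line count: 11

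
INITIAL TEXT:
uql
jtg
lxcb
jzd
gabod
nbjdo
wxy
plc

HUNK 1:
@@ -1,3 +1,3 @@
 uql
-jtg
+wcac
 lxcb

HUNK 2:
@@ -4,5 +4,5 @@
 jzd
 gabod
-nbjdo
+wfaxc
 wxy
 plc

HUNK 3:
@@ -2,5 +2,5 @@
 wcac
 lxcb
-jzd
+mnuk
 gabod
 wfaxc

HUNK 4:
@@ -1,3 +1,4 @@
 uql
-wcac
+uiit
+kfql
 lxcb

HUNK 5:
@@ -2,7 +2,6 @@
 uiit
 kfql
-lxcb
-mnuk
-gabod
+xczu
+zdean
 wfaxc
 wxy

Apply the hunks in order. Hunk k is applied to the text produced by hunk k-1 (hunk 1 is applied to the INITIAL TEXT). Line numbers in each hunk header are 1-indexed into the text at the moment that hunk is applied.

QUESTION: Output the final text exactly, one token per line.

Answer: uql
uiit
kfql
xczu
zdean
wfaxc
wxy
plc

Derivation:
Hunk 1: at line 1 remove [jtg] add [wcac] -> 8 lines: uql wcac lxcb jzd gabod nbjdo wxy plc
Hunk 2: at line 4 remove [nbjdo] add [wfaxc] -> 8 lines: uql wcac lxcb jzd gabod wfaxc wxy plc
Hunk 3: at line 2 remove [jzd] add [mnuk] -> 8 lines: uql wcac lxcb mnuk gabod wfaxc wxy plc
Hunk 4: at line 1 remove [wcac] add [uiit,kfql] -> 9 lines: uql uiit kfql lxcb mnuk gabod wfaxc wxy plc
Hunk 5: at line 2 remove [lxcb,mnuk,gabod] add [xczu,zdean] -> 8 lines: uql uiit kfql xczu zdean wfaxc wxy plc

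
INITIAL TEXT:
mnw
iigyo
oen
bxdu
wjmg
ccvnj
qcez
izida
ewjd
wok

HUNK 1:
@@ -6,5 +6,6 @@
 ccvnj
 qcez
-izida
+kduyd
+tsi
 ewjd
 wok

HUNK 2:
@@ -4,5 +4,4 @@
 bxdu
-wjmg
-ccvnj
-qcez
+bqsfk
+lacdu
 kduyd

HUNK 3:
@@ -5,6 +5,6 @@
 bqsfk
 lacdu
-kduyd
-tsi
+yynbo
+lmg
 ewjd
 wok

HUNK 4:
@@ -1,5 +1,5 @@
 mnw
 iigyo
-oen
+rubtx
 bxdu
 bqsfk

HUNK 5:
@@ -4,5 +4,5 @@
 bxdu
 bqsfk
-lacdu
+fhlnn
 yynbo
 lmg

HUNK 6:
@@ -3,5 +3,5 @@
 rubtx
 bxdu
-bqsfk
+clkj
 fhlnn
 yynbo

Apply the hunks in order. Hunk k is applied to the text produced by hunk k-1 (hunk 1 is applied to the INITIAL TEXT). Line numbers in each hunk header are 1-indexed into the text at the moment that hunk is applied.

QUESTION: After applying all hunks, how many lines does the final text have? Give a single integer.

Hunk 1: at line 6 remove [izida] add [kduyd,tsi] -> 11 lines: mnw iigyo oen bxdu wjmg ccvnj qcez kduyd tsi ewjd wok
Hunk 2: at line 4 remove [wjmg,ccvnj,qcez] add [bqsfk,lacdu] -> 10 lines: mnw iigyo oen bxdu bqsfk lacdu kduyd tsi ewjd wok
Hunk 3: at line 5 remove [kduyd,tsi] add [yynbo,lmg] -> 10 lines: mnw iigyo oen bxdu bqsfk lacdu yynbo lmg ewjd wok
Hunk 4: at line 1 remove [oen] add [rubtx] -> 10 lines: mnw iigyo rubtx bxdu bqsfk lacdu yynbo lmg ewjd wok
Hunk 5: at line 4 remove [lacdu] add [fhlnn] -> 10 lines: mnw iigyo rubtx bxdu bqsfk fhlnn yynbo lmg ewjd wok
Hunk 6: at line 3 remove [bqsfk] add [clkj] -> 10 lines: mnw iigyo rubtx bxdu clkj fhlnn yynbo lmg ewjd wok
Final line count: 10

Answer: 10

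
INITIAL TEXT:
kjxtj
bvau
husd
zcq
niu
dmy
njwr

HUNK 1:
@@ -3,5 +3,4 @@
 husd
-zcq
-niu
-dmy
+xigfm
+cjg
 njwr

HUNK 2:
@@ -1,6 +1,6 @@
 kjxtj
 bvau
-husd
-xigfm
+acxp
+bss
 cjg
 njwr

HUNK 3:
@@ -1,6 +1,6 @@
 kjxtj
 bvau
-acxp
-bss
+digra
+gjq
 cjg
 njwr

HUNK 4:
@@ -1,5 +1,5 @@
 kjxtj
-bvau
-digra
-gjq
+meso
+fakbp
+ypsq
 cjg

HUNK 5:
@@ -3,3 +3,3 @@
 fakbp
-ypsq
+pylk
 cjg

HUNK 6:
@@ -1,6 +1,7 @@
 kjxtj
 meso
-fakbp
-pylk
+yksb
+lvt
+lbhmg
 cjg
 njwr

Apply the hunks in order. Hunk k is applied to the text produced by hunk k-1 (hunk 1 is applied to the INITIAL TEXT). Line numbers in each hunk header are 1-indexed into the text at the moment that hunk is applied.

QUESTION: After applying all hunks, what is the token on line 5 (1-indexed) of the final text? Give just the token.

Answer: lbhmg

Derivation:
Hunk 1: at line 3 remove [zcq,niu,dmy] add [xigfm,cjg] -> 6 lines: kjxtj bvau husd xigfm cjg njwr
Hunk 2: at line 1 remove [husd,xigfm] add [acxp,bss] -> 6 lines: kjxtj bvau acxp bss cjg njwr
Hunk 3: at line 1 remove [acxp,bss] add [digra,gjq] -> 6 lines: kjxtj bvau digra gjq cjg njwr
Hunk 4: at line 1 remove [bvau,digra,gjq] add [meso,fakbp,ypsq] -> 6 lines: kjxtj meso fakbp ypsq cjg njwr
Hunk 5: at line 3 remove [ypsq] add [pylk] -> 6 lines: kjxtj meso fakbp pylk cjg njwr
Hunk 6: at line 1 remove [fakbp,pylk] add [yksb,lvt,lbhmg] -> 7 lines: kjxtj meso yksb lvt lbhmg cjg njwr
Final line 5: lbhmg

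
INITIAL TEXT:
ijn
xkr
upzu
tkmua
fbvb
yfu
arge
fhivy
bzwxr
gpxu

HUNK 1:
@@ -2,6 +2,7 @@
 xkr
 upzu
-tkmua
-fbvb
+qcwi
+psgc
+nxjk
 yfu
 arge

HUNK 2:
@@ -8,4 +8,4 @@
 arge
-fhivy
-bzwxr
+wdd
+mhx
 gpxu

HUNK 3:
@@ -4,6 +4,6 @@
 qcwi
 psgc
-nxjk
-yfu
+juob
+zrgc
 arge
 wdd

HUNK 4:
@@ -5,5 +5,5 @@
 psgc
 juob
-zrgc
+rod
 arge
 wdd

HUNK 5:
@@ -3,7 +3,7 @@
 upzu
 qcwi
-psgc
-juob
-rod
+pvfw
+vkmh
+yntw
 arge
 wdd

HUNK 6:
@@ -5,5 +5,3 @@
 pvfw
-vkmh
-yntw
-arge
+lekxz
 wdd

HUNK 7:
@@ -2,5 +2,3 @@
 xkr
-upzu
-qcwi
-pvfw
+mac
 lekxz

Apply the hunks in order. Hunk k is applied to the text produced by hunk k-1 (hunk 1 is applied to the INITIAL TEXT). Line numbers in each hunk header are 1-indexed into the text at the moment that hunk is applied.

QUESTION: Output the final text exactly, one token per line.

Hunk 1: at line 2 remove [tkmua,fbvb] add [qcwi,psgc,nxjk] -> 11 lines: ijn xkr upzu qcwi psgc nxjk yfu arge fhivy bzwxr gpxu
Hunk 2: at line 8 remove [fhivy,bzwxr] add [wdd,mhx] -> 11 lines: ijn xkr upzu qcwi psgc nxjk yfu arge wdd mhx gpxu
Hunk 3: at line 4 remove [nxjk,yfu] add [juob,zrgc] -> 11 lines: ijn xkr upzu qcwi psgc juob zrgc arge wdd mhx gpxu
Hunk 4: at line 5 remove [zrgc] add [rod] -> 11 lines: ijn xkr upzu qcwi psgc juob rod arge wdd mhx gpxu
Hunk 5: at line 3 remove [psgc,juob,rod] add [pvfw,vkmh,yntw] -> 11 lines: ijn xkr upzu qcwi pvfw vkmh yntw arge wdd mhx gpxu
Hunk 6: at line 5 remove [vkmh,yntw,arge] add [lekxz] -> 9 lines: ijn xkr upzu qcwi pvfw lekxz wdd mhx gpxu
Hunk 7: at line 2 remove [upzu,qcwi,pvfw] add [mac] -> 7 lines: ijn xkr mac lekxz wdd mhx gpxu

Answer: ijn
xkr
mac
lekxz
wdd
mhx
gpxu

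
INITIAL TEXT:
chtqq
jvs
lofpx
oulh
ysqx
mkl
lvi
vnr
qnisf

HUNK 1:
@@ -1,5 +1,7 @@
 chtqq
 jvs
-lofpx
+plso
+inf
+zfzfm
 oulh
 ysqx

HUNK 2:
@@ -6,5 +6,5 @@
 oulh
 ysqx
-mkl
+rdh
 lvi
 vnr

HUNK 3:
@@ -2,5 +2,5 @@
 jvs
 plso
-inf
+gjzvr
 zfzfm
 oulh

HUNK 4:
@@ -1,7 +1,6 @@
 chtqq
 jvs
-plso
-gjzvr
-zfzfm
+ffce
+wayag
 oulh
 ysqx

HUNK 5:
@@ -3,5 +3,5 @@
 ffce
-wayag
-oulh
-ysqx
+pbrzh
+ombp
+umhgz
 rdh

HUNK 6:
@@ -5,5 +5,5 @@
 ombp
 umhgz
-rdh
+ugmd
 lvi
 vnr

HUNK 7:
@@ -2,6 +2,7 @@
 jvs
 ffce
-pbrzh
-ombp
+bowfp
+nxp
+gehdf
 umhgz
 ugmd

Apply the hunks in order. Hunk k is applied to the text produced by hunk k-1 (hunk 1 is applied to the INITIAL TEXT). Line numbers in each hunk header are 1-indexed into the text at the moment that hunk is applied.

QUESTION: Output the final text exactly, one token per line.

Answer: chtqq
jvs
ffce
bowfp
nxp
gehdf
umhgz
ugmd
lvi
vnr
qnisf

Derivation:
Hunk 1: at line 1 remove [lofpx] add [plso,inf,zfzfm] -> 11 lines: chtqq jvs plso inf zfzfm oulh ysqx mkl lvi vnr qnisf
Hunk 2: at line 6 remove [mkl] add [rdh] -> 11 lines: chtqq jvs plso inf zfzfm oulh ysqx rdh lvi vnr qnisf
Hunk 3: at line 2 remove [inf] add [gjzvr] -> 11 lines: chtqq jvs plso gjzvr zfzfm oulh ysqx rdh lvi vnr qnisf
Hunk 4: at line 1 remove [plso,gjzvr,zfzfm] add [ffce,wayag] -> 10 lines: chtqq jvs ffce wayag oulh ysqx rdh lvi vnr qnisf
Hunk 5: at line 3 remove [wayag,oulh,ysqx] add [pbrzh,ombp,umhgz] -> 10 lines: chtqq jvs ffce pbrzh ombp umhgz rdh lvi vnr qnisf
Hunk 6: at line 5 remove [rdh] add [ugmd] -> 10 lines: chtqq jvs ffce pbrzh ombp umhgz ugmd lvi vnr qnisf
Hunk 7: at line 2 remove [pbrzh,ombp] add [bowfp,nxp,gehdf] -> 11 lines: chtqq jvs ffce bowfp nxp gehdf umhgz ugmd lvi vnr qnisf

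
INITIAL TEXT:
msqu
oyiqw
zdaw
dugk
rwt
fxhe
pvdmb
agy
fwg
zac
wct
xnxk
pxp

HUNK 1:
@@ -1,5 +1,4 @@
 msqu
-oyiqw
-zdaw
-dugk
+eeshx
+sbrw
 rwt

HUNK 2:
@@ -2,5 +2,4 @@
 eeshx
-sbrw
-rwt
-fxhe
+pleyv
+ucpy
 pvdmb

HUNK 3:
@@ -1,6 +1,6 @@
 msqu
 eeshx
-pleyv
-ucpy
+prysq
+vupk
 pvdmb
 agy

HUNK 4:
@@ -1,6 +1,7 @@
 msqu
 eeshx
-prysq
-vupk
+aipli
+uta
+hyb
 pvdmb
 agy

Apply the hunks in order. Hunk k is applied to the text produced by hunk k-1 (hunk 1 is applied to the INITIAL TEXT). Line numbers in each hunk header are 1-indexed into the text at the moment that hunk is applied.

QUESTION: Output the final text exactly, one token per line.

Hunk 1: at line 1 remove [oyiqw,zdaw,dugk] add [eeshx,sbrw] -> 12 lines: msqu eeshx sbrw rwt fxhe pvdmb agy fwg zac wct xnxk pxp
Hunk 2: at line 2 remove [sbrw,rwt,fxhe] add [pleyv,ucpy] -> 11 lines: msqu eeshx pleyv ucpy pvdmb agy fwg zac wct xnxk pxp
Hunk 3: at line 1 remove [pleyv,ucpy] add [prysq,vupk] -> 11 lines: msqu eeshx prysq vupk pvdmb agy fwg zac wct xnxk pxp
Hunk 4: at line 1 remove [prysq,vupk] add [aipli,uta,hyb] -> 12 lines: msqu eeshx aipli uta hyb pvdmb agy fwg zac wct xnxk pxp

Answer: msqu
eeshx
aipli
uta
hyb
pvdmb
agy
fwg
zac
wct
xnxk
pxp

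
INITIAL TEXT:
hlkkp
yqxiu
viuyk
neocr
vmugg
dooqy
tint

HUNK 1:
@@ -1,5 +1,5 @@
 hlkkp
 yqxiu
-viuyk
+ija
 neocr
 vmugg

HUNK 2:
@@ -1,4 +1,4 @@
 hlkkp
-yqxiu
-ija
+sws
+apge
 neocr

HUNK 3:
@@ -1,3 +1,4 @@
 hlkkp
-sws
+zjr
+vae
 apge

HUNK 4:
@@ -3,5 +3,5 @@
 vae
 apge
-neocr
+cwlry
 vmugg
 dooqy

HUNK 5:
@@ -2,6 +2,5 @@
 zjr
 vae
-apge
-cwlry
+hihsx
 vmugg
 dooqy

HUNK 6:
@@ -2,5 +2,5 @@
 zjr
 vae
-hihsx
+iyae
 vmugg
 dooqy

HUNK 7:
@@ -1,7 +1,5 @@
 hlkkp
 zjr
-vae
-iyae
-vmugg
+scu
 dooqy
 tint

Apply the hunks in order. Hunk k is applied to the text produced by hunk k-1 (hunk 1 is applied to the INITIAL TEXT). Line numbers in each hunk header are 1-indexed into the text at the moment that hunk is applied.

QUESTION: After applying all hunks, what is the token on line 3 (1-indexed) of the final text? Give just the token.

Answer: scu

Derivation:
Hunk 1: at line 1 remove [viuyk] add [ija] -> 7 lines: hlkkp yqxiu ija neocr vmugg dooqy tint
Hunk 2: at line 1 remove [yqxiu,ija] add [sws,apge] -> 7 lines: hlkkp sws apge neocr vmugg dooqy tint
Hunk 3: at line 1 remove [sws] add [zjr,vae] -> 8 lines: hlkkp zjr vae apge neocr vmugg dooqy tint
Hunk 4: at line 3 remove [neocr] add [cwlry] -> 8 lines: hlkkp zjr vae apge cwlry vmugg dooqy tint
Hunk 5: at line 2 remove [apge,cwlry] add [hihsx] -> 7 lines: hlkkp zjr vae hihsx vmugg dooqy tint
Hunk 6: at line 2 remove [hihsx] add [iyae] -> 7 lines: hlkkp zjr vae iyae vmugg dooqy tint
Hunk 7: at line 1 remove [vae,iyae,vmugg] add [scu] -> 5 lines: hlkkp zjr scu dooqy tint
Final line 3: scu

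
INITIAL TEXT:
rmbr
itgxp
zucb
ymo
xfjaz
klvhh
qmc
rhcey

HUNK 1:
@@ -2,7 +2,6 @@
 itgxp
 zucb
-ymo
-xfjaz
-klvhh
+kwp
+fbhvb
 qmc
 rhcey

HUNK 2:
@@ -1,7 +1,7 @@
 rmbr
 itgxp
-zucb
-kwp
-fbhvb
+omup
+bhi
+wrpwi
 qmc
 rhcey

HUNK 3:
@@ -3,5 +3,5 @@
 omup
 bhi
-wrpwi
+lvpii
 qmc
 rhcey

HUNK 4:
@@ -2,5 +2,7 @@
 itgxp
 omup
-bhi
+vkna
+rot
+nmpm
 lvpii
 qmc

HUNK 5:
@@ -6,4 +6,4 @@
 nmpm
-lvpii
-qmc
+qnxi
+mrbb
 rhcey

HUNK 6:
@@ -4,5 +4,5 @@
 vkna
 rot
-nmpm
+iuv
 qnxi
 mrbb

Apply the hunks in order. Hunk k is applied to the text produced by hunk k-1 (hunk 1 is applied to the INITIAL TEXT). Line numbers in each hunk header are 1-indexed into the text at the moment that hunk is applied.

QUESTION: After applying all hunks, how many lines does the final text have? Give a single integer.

Hunk 1: at line 2 remove [ymo,xfjaz,klvhh] add [kwp,fbhvb] -> 7 lines: rmbr itgxp zucb kwp fbhvb qmc rhcey
Hunk 2: at line 1 remove [zucb,kwp,fbhvb] add [omup,bhi,wrpwi] -> 7 lines: rmbr itgxp omup bhi wrpwi qmc rhcey
Hunk 3: at line 3 remove [wrpwi] add [lvpii] -> 7 lines: rmbr itgxp omup bhi lvpii qmc rhcey
Hunk 4: at line 2 remove [bhi] add [vkna,rot,nmpm] -> 9 lines: rmbr itgxp omup vkna rot nmpm lvpii qmc rhcey
Hunk 5: at line 6 remove [lvpii,qmc] add [qnxi,mrbb] -> 9 lines: rmbr itgxp omup vkna rot nmpm qnxi mrbb rhcey
Hunk 6: at line 4 remove [nmpm] add [iuv] -> 9 lines: rmbr itgxp omup vkna rot iuv qnxi mrbb rhcey
Final line count: 9

Answer: 9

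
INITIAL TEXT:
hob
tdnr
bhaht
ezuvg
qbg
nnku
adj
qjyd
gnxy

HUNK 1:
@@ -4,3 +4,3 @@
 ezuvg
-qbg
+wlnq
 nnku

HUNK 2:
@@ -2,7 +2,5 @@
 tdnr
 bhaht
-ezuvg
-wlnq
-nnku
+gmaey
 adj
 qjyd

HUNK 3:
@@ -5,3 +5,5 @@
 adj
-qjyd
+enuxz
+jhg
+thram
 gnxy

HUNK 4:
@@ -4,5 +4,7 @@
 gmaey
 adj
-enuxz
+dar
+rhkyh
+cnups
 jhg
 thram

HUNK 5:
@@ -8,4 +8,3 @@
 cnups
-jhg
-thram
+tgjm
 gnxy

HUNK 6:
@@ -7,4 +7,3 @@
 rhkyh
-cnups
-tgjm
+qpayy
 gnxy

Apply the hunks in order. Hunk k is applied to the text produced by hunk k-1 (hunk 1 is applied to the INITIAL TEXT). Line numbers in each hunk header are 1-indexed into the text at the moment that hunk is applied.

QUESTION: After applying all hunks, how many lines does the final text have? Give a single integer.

Answer: 9

Derivation:
Hunk 1: at line 4 remove [qbg] add [wlnq] -> 9 lines: hob tdnr bhaht ezuvg wlnq nnku adj qjyd gnxy
Hunk 2: at line 2 remove [ezuvg,wlnq,nnku] add [gmaey] -> 7 lines: hob tdnr bhaht gmaey adj qjyd gnxy
Hunk 3: at line 5 remove [qjyd] add [enuxz,jhg,thram] -> 9 lines: hob tdnr bhaht gmaey adj enuxz jhg thram gnxy
Hunk 4: at line 4 remove [enuxz] add [dar,rhkyh,cnups] -> 11 lines: hob tdnr bhaht gmaey adj dar rhkyh cnups jhg thram gnxy
Hunk 5: at line 8 remove [jhg,thram] add [tgjm] -> 10 lines: hob tdnr bhaht gmaey adj dar rhkyh cnups tgjm gnxy
Hunk 6: at line 7 remove [cnups,tgjm] add [qpayy] -> 9 lines: hob tdnr bhaht gmaey adj dar rhkyh qpayy gnxy
Final line count: 9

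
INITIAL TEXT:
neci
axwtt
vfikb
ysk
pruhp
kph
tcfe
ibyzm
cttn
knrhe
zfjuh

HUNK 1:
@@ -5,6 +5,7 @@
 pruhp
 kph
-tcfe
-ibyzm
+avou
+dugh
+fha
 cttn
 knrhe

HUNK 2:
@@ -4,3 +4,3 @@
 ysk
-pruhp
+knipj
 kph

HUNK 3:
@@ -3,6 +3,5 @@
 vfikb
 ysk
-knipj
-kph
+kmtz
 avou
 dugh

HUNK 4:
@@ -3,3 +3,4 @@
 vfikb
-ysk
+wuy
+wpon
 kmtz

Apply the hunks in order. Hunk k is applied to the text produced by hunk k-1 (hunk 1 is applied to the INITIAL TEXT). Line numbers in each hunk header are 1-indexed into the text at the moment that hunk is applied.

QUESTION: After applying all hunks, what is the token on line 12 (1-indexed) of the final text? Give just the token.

Answer: zfjuh

Derivation:
Hunk 1: at line 5 remove [tcfe,ibyzm] add [avou,dugh,fha] -> 12 lines: neci axwtt vfikb ysk pruhp kph avou dugh fha cttn knrhe zfjuh
Hunk 2: at line 4 remove [pruhp] add [knipj] -> 12 lines: neci axwtt vfikb ysk knipj kph avou dugh fha cttn knrhe zfjuh
Hunk 3: at line 3 remove [knipj,kph] add [kmtz] -> 11 lines: neci axwtt vfikb ysk kmtz avou dugh fha cttn knrhe zfjuh
Hunk 4: at line 3 remove [ysk] add [wuy,wpon] -> 12 lines: neci axwtt vfikb wuy wpon kmtz avou dugh fha cttn knrhe zfjuh
Final line 12: zfjuh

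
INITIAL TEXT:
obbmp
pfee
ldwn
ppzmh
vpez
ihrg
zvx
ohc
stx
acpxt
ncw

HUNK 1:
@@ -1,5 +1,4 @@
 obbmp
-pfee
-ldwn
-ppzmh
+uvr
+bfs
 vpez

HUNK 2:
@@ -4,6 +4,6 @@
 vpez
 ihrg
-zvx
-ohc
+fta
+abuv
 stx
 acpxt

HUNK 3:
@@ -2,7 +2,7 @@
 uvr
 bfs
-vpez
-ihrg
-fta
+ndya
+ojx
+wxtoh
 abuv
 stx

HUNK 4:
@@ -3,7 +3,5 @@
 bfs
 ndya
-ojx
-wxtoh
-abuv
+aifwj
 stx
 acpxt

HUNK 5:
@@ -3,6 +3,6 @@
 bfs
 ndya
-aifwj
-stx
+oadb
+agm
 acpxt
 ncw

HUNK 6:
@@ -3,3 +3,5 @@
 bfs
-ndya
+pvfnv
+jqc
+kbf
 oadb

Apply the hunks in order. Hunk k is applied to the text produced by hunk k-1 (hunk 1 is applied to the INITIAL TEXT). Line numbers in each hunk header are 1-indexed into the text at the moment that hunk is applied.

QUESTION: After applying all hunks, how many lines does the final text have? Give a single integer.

Answer: 10

Derivation:
Hunk 1: at line 1 remove [pfee,ldwn,ppzmh] add [uvr,bfs] -> 10 lines: obbmp uvr bfs vpez ihrg zvx ohc stx acpxt ncw
Hunk 2: at line 4 remove [zvx,ohc] add [fta,abuv] -> 10 lines: obbmp uvr bfs vpez ihrg fta abuv stx acpxt ncw
Hunk 3: at line 2 remove [vpez,ihrg,fta] add [ndya,ojx,wxtoh] -> 10 lines: obbmp uvr bfs ndya ojx wxtoh abuv stx acpxt ncw
Hunk 4: at line 3 remove [ojx,wxtoh,abuv] add [aifwj] -> 8 lines: obbmp uvr bfs ndya aifwj stx acpxt ncw
Hunk 5: at line 3 remove [aifwj,stx] add [oadb,agm] -> 8 lines: obbmp uvr bfs ndya oadb agm acpxt ncw
Hunk 6: at line 3 remove [ndya] add [pvfnv,jqc,kbf] -> 10 lines: obbmp uvr bfs pvfnv jqc kbf oadb agm acpxt ncw
Final line count: 10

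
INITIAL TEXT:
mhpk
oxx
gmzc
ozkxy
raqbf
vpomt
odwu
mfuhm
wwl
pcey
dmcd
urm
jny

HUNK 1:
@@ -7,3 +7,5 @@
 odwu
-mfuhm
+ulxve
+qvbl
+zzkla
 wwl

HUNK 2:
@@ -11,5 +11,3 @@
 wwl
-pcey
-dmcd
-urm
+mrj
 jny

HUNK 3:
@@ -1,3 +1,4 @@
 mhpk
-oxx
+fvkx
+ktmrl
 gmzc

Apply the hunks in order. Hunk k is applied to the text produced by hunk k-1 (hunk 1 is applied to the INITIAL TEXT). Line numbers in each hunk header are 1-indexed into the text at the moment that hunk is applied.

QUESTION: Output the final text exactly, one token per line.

Answer: mhpk
fvkx
ktmrl
gmzc
ozkxy
raqbf
vpomt
odwu
ulxve
qvbl
zzkla
wwl
mrj
jny

Derivation:
Hunk 1: at line 7 remove [mfuhm] add [ulxve,qvbl,zzkla] -> 15 lines: mhpk oxx gmzc ozkxy raqbf vpomt odwu ulxve qvbl zzkla wwl pcey dmcd urm jny
Hunk 2: at line 11 remove [pcey,dmcd,urm] add [mrj] -> 13 lines: mhpk oxx gmzc ozkxy raqbf vpomt odwu ulxve qvbl zzkla wwl mrj jny
Hunk 3: at line 1 remove [oxx] add [fvkx,ktmrl] -> 14 lines: mhpk fvkx ktmrl gmzc ozkxy raqbf vpomt odwu ulxve qvbl zzkla wwl mrj jny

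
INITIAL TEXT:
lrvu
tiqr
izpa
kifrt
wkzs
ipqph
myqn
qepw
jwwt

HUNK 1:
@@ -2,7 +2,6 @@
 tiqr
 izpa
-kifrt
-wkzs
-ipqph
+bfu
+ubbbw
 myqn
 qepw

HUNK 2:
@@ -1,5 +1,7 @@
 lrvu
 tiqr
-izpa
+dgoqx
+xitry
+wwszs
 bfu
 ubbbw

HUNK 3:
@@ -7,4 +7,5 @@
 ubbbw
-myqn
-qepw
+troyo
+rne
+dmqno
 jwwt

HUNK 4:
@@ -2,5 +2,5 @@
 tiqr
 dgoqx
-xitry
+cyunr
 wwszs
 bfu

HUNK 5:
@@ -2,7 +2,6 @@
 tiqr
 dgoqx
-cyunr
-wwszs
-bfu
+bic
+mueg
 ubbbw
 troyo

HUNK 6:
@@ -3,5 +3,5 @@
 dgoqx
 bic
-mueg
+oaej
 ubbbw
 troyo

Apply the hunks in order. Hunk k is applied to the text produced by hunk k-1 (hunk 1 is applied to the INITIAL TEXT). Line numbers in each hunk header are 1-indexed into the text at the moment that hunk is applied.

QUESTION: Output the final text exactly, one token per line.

Hunk 1: at line 2 remove [kifrt,wkzs,ipqph] add [bfu,ubbbw] -> 8 lines: lrvu tiqr izpa bfu ubbbw myqn qepw jwwt
Hunk 2: at line 1 remove [izpa] add [dgoqx,xitry,wwszs] -> 10 lines: lrvu tiqr dgoqx xitry wwszs bfu ubbbw myqn qepw jwwt
Hunk 3: at line 7 remove [myqn,qepw] add [troyo,rne,dmqno] -> 11 lines: lrvu tiqr dgoqx xitry wwszs bfu ubbbw troyo rne dmqno jwwt
Hunk 4: at line 2 remove [xitry] add [cyunr] -> 11 lines: lrvu tiqr dgoqx cyunr wwszs bfu ubbbw troyo rne dmqno jwwt
Hunk 5: at line 2 remove [cyunr,wwszs,bfu] add [bic,mueg] -> 10 lines: lrvu tiqr dgoqx bic mueg ubbbw troyo rne dmqno jwwt
Hunk 6: at line 3 remove [mueg] add [oaej] -> 10 lines: lrvu tiqr dgoqx bic oaej ubbbw troyo rne dmqno jwwt

Answer: lrvu
tiqr
dgoqx
bic
oaej
ubbbw
troyo
rne
dmqno
jwwt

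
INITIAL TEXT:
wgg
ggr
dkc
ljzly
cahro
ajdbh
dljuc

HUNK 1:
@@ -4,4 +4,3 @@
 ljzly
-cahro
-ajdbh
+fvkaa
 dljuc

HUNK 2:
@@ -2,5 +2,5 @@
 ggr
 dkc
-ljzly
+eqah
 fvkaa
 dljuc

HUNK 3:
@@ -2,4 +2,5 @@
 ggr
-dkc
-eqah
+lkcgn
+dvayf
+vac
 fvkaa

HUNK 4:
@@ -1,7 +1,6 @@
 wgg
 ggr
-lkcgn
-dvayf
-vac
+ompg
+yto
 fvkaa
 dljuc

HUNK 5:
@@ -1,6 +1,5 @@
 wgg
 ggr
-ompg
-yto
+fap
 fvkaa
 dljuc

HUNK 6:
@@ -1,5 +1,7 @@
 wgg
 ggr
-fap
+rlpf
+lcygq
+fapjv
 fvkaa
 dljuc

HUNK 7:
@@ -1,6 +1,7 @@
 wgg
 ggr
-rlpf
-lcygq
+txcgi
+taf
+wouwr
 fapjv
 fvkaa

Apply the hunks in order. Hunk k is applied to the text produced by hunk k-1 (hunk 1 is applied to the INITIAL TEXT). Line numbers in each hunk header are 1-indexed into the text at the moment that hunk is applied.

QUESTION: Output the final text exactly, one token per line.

Hunk 1: at line 4 remove [cahro,ajdbh] add [fvkaa] -> 6 lines: wgg ggr dkc ljzly fvkaa dljuc
Hunk 2: at line 2 remove [ljzly] add [eqah] -> 6 lines: wgg ggr dkc eqah fvkaa dljuc
Hunk 3: at line 2 remove [dkc,eqah] add [lkcgn,dvayf,vac] -> 7 lines: wgg ggr lkcgn dvayf vac fvkaa dljuc
Hunk 4: at line 1 remove [lkcgn,dvayf,vac] add [ompg,yto] -> 6 lines: wgg ggr ompg yto fvkaa dljuc
Hunk 5: at line 1 remove [ompg,yto] add [fap] -> 5 lines: wgg ggr fap fvkaa dljuc
Hunk 6: at line 1 remove [fap] add [rlpf,lcygq,fapjv] -> 7 lines: wgg ggr rlpf lcygq fapjv fvkaa dljuc
Hunk 7: at line 1 remove [rlpf,lcygq] add [txcgi,taf,wouwr] -> 8 lines: wgg ggr txcgi taf wouwr fapjv fvkaa dljuc

Answer: wgg
ggr
txcgi
taf
wouwr
fapjv
fvkaa
dljuc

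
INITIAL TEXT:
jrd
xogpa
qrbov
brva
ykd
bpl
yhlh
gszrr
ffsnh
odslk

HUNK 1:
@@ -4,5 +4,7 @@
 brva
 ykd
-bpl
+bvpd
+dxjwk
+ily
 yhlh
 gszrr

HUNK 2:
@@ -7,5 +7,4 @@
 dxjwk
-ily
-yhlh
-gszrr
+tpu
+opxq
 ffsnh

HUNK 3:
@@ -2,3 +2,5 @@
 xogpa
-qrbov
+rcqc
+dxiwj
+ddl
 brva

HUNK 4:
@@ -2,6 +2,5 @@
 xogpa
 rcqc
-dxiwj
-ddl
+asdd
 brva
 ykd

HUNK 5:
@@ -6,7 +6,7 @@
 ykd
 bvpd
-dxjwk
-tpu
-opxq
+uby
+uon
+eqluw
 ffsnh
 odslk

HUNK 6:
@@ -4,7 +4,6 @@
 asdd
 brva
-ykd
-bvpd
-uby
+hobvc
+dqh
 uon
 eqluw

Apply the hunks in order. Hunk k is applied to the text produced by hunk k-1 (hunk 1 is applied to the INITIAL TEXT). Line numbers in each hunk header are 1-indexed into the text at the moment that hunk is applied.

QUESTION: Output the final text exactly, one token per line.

Hunk 1: at line 4 remove [bpl] add [bvpd,dxjwk,ily] -> 12 lines: jrd xogpa qrbov brva ykd bvpd dxjwk ily yhlh gszrr ffsnh odslk
Hunk 2: at line 7 remove [ily,yhlh,gszrr] add [tpu,opxq] -> 11 lines: jrd xogpa qrbov brva ykd bvpd dxjwk tpu opxq ffsnh odslk
Hunk 3: at line 2 remove [qrbov] add [rcqc,dxiwj,ddl] -> 13 lines: jrd xogpa rcqc dxiwj ddl brva ykd bvpd dxjwk tpu opxq ffsnh odslk
Hunk 4: at line 2 remove [dxiwj,ddl] add [asdd] -> 12 lines: jrd xogpa rcqc asdd brva ykd bvpd dxjwk tpu opxq ffsnh odslk
Hunk 5: at line 6 remove [dxjwk,tpu,opxq] add [uby,uon,eqluw] -> 12 lines: jrd xogpa rcqc asdd brva ykd bvpd uby uon eqluw ffsnh odslk
Hunk 6: at line 4 remove [ykd,bvpd,uby] add [hobvc,dqh] -> 11 lines: jrd xogpa rcqc asdd brva hobvc dqh uon eqluw ffsnh odslk

Answer: jrd
xogpa
rcqc
asdd
brva
hobvc
dqh
uon
eqluw
ffsnh
odslk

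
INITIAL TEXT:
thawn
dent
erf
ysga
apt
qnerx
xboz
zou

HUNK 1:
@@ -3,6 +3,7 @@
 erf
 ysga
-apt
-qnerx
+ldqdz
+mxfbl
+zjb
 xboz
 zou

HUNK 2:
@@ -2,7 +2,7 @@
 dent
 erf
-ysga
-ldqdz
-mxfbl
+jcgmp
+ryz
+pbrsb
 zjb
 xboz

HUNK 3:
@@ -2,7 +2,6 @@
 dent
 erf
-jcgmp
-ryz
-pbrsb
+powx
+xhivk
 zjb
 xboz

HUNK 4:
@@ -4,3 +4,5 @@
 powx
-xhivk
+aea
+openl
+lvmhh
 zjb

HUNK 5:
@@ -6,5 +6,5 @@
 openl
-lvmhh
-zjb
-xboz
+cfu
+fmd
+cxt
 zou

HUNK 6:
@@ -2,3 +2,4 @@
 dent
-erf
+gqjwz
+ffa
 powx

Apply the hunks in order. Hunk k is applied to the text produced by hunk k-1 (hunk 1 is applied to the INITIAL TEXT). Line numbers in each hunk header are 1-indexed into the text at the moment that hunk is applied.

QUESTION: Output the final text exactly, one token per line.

Answer: thawn
dent
gqjwz
ffa
powx
aea
openl
cfu
fmd
cxt
zou

Derivation:
Hunk 1: at line 3 remove [apt,qnerx] add [ldqdz,mxfbl,zjb] -> 9 lines: thawn dent erf ysga ldqdz mxfbl zjb xboz zou
Hunk 2: at line 2 remove [ysga,ldqdz,mxfbl] add [jcgmp,ryz,pbrsb] -> 9 lines: thawn dent erf jcgmp ryz pbrsb zjb xboz zou
Hunk 3: at line 2 remove [jcgmp,ryz,pbrsb] add [powx,xhivk] -> 8 lines: thawn dent erf powx xhivk zjb xboz zou
Hunk 4: at line 4 remove [xhivk] add [aea,openl,lvmhh] -> 10 lines: thawn dent erf powx aea openl lvmhh zjb xboz zou
Hunk 5: at line 6 remove [lvmhh,zjb,xboz] add [cfu,fmd,cxt] -> 10 lines: thawn dent erf powx aea openl cfu fmd cxt zou
Hunk 6: at line 2 remove [erf] add [gqjwz,ffa] -> 11 lines: thawn dent gqjwz ffa powx aea openl cfu fmd cxt zou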